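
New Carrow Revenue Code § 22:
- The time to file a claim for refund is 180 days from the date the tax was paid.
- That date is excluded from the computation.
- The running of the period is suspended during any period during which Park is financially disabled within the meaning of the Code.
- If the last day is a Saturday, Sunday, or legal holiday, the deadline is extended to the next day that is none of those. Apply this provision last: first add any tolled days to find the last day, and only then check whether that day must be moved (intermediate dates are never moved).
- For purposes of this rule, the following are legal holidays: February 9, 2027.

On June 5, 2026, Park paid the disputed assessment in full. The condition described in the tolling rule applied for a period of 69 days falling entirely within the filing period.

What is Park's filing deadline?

180 days after June 5, 2026 is December 2, 2026.
Tolling adds 69 days: December 2, 2026 + 69 days = February 9, 2027.
February 9, 2027 is a listed holiday. The next qualifying day is February 10, 2027.

February 10, 2027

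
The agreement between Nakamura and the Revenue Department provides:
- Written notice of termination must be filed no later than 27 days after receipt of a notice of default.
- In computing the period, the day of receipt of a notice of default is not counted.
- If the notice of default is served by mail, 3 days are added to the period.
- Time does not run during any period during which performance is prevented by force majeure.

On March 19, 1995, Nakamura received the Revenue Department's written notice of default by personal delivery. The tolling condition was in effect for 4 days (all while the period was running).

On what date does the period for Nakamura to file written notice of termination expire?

27 days after March 19, 1995 is April 15, 1995.
Service was not by mail, so no mail extension applies.
Tolling adds 4 days: April 15, 1995 + 4 days = April 19, 1995.

April 19, 1995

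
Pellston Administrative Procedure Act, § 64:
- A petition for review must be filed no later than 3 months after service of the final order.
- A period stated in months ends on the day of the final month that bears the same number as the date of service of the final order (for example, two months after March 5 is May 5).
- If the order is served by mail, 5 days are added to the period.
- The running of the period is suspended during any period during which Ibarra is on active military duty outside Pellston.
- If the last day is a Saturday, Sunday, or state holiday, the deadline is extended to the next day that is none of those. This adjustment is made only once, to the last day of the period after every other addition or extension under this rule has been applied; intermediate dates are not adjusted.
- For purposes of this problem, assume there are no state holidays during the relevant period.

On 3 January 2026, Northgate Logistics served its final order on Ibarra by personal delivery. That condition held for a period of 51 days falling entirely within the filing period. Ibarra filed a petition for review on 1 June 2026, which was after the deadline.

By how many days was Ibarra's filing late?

3 months after 3 January 2026 is April 3, 2026.
Service was not by mail, so no mail extension applies.
Tolling adds 51 days: April 3, 2026 + 51 days = May 24, 2026.
May 24, 2026 is Sunday. The next qualifying day is May 25, 2026.
The deadline is May 25, 2026; from May 25, 2026 to June 1, 2026 is 7 days.

7 days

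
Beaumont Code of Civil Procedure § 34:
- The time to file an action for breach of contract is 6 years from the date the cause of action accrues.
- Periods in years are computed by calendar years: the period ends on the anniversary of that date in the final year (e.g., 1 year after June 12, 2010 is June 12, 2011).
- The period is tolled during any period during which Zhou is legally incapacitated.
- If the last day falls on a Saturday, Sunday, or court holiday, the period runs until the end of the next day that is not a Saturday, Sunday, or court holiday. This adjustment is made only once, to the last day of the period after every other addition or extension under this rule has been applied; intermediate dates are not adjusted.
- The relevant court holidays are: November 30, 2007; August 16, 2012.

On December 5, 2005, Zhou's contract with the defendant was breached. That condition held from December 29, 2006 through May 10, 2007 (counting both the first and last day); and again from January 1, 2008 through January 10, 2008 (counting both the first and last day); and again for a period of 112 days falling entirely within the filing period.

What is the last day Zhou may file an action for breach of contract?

August 17, 2012

6 years after December 5, 2005 is December 5, 2011.
From December 29, 2006 through May 10, 2007 inclusive is 133 days; tolling adds 133 days: December 5, 2011 + 133 days = April 16, 2012.
From January 1, 2008 through January 10, 2008 inclusive is 10 days; tolling adds 10 days: April 16, 2012 + 10 days = April 26, 2012.
Tolling adds 112 days: April 26, 2012 + 112 days = August 16, 2012.
August 16, 2012 is a listed holiday. The next qualifying day is August 17, 2012.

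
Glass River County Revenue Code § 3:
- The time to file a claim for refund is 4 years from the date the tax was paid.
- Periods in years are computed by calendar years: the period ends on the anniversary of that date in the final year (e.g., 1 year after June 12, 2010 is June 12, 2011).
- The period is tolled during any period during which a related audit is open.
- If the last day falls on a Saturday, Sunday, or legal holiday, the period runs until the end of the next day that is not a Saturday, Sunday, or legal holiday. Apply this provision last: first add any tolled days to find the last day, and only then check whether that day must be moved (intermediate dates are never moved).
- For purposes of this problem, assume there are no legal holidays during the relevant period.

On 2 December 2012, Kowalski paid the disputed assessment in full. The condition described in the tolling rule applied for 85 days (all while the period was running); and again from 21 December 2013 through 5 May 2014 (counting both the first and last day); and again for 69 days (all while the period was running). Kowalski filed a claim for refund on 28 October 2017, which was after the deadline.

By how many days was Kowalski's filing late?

4 years after 2 December 2012 is December 2, 2016.
Tolling adds 85 days: December 2, 2016 + 85 days = February 25, 2017.
From December 21, 2013 through May 5, 2014 inclusive is 136 days; tolling adds 136 days: February 25, 2017 + 136 days = July 11, 2017.
Tolling adds 69 days: July 11, 2017 + 69 days = September 18, 2017.
September 18, 2017 is a Monday and not a legal holiday, so no extension applies.
The deadline is September 18, 2017; from September 18, 2017 to October 28, 2017 is 40 days.

40 days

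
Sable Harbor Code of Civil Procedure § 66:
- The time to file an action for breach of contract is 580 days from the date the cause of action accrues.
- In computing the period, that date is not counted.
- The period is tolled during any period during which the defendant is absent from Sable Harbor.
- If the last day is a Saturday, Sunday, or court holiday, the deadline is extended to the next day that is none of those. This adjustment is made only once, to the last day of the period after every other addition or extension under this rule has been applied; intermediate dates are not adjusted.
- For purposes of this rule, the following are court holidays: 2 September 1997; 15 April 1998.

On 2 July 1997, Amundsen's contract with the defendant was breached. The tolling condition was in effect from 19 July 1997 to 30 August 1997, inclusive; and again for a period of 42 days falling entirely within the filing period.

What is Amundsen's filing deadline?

580 days after 2 July 1997 is February 2, 1999.
From July 19, 1997 through August 30, 1997 inclusive is 43 days; tolling adds 43 days: February 2, 1999 + 43 days = March 17, 1999.
Tolling adds 42 days: March 17, 1999 + 42 days = April 28, 1999.
April 28, 1999 is a Wednesday and not a court holiday, so no extension applies.

April 28, 1999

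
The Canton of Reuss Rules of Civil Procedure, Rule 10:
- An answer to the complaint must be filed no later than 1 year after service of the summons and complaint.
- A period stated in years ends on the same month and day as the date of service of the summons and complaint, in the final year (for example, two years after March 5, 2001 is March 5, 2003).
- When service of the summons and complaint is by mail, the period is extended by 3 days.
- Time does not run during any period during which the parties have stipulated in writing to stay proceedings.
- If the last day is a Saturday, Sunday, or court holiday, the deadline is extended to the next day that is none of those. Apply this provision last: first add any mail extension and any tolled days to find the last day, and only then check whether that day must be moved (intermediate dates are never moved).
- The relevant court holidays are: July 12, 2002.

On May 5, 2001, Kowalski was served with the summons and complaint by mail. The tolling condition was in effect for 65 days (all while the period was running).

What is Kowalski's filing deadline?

1 year after May 5, 2001 is May 5, 2002.
Service was by mail, adding 3 days: May 5, 2002 + 3 days = May 8, 2002.
Tolling adds 65 days: May 8, 2002 + 65 days = July 12, 2002.
July 12, 2002 is a listed holiday; July 13, 2002 is Saturday; July 14, 2002 is Sunday. The next qualifying day is July 15, 2002.

July 15, 2002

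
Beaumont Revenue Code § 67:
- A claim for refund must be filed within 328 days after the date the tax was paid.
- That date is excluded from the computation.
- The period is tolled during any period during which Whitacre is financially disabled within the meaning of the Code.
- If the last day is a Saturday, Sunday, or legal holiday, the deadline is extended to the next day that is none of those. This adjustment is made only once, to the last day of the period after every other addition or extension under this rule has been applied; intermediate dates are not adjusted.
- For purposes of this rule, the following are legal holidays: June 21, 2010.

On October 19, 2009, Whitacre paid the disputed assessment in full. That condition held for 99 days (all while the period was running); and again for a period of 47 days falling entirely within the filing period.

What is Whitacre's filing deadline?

328 days after October 19, 2009 is September 12, 2010.
Tolling adds 99 days: September 12, 2010 + 99 days = December 20, 2010.
Tolling adds 47 days: December 20, 2010 + 47 days = February 5, 2011.
February 5, 2011 is Saturday; February 6, 2011 is Sunday. The next qualifying day is February 7, 2011.

February 7, 2011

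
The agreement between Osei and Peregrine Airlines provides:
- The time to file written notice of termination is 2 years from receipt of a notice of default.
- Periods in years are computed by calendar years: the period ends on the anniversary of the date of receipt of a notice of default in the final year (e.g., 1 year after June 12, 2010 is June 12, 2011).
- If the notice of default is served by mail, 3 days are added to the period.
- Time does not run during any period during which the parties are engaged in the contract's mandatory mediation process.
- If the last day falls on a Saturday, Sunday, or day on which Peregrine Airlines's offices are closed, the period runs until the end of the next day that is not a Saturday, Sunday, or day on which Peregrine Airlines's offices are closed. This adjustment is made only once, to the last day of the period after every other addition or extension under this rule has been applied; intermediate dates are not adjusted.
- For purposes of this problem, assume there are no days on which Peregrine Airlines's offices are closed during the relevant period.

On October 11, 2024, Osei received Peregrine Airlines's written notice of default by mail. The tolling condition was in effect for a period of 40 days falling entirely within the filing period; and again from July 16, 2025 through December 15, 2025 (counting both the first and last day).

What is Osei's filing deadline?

April 26, 2027

2 years after October 11, 2024 is October 11, 2026.
Service was by mail, adding 3 days: October 11, 2026 + 3 days = October 14, 2026.
Tolling adds 40 days: October 14, 2026 + 40 days = November 23, 2026.
From July 16, 2025 through December 15, 2025 inclusive is 153 days; tolling adds 153 days: November 23, 2026 + 153 days = April 25, 2027.
April 25, 2027 is Sunday. The next qualifying day is April 26, 2027.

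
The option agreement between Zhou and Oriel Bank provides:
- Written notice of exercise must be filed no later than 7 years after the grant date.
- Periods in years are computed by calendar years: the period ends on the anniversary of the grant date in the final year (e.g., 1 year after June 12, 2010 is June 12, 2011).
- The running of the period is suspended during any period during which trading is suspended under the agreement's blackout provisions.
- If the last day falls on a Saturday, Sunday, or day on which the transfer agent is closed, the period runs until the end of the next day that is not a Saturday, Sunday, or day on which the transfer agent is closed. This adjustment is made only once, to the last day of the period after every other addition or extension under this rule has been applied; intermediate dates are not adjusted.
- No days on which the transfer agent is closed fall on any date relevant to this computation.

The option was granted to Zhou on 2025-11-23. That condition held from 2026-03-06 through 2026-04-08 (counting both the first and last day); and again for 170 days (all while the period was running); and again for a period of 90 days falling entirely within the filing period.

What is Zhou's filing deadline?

7 years after 2025-11-23 is November 23, 2032.
From March 6, 2026 through April 8, 2026 inclusive is 34 days; tolling adds 34 days: November 23, 2032 + 34 days = December 27, 2032.
Tolling adds 170 days: December 27, 2032 + 170 days = June 15, 2033.
Tolling adds 90 days: June 15, 2033 + 90 days = September 13, 2033.
September 13, 2033 is a Tuesday and not a day on which the transfer agent is closed, so no extension applies.

September 13, 2033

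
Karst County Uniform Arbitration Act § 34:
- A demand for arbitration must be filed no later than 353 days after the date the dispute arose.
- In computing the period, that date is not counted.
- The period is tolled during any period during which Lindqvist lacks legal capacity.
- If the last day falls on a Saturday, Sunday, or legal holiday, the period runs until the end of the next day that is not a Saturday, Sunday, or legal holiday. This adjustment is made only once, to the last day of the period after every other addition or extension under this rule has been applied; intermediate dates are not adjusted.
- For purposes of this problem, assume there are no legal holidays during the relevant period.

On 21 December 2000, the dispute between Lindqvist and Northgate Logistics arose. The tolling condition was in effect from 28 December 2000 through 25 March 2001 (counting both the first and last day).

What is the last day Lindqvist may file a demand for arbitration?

353 days after 21 December 2000 is December 9, 2001.
From December 28, 2000 through March 25, 2001 inclusive is 88 days; tolling adds 88 days: December 9, 2001 + 88 days = March 7, 2002.
March 7, 2002 is a Thursday and not a legal holiday, so no extension applies.

March 7, 2002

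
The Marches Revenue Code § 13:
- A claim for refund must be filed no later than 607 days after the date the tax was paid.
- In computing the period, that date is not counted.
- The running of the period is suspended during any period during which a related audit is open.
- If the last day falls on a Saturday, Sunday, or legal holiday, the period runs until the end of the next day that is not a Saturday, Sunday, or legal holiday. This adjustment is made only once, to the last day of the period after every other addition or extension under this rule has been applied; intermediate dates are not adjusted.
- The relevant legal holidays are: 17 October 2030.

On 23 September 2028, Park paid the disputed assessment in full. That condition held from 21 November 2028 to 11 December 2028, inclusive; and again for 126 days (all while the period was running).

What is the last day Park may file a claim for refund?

607 days after 23 September 2028 is May 23, 2030.
From November 21, 2028 through December 11, 2028 inclusive is 21 days; tolling adds 21 days: May 23, 2030 + 21 days = June 13, 2030.
Tolling adds 126 days: June 13, 2030 + 126 days = October 17, 2030.
October 17, 2030 is a listed holiday. The next qualifying day is October 18, 2030.

October 18, 2030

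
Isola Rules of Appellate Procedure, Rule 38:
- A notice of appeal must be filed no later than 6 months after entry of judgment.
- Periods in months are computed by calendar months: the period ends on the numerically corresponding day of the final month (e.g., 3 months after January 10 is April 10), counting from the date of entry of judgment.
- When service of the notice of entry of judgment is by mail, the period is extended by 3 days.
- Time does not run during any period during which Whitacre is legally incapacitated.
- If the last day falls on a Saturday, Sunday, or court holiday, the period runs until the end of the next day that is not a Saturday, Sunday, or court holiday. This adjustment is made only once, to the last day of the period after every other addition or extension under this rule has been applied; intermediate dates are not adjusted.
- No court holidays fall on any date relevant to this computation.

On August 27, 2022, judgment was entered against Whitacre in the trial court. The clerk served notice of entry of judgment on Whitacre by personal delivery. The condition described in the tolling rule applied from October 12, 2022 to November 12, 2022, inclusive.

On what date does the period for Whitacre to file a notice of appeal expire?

March 31, 2023

6 months after August 27, 2022 is February 27, 2023.
Service was not by mail, so no mail extension applies.
From October 12, 2022 through November 12, 2022 inclusive is 32 days; tolling adds 32 days: February 27, 2023 + 32 days = March 31, 2023.
March 31, 2023 is a Friday and not a court holiday, so no extension applies.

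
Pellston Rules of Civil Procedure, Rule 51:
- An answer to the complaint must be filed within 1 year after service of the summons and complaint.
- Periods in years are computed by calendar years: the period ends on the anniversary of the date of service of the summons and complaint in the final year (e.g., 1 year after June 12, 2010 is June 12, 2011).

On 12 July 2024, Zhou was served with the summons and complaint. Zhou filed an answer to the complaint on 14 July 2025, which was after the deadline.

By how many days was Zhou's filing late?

2 days

1 year after 12 July 2024 is July 12, 2025.
The deadline is July 12, 2025; from July 12, 2025 to July 14, 2025 is 2 days.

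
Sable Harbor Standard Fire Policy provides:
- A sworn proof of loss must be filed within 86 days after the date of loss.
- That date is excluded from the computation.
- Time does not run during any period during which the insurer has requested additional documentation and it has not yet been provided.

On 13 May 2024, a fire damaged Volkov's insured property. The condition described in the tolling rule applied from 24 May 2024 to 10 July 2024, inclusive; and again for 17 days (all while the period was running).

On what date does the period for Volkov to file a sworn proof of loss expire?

October 11, 2024

86 days after 13 May 2024 is August 7, 2024.
From May 24, 2024 through July 10, 2024 inclusive is 48 days; tolling adds 48 days: August 7, 2024 + 48 days = September 24, 2024.
Tolling adds 17 days: September 24, 2024 + 17 days = October 11, 2024.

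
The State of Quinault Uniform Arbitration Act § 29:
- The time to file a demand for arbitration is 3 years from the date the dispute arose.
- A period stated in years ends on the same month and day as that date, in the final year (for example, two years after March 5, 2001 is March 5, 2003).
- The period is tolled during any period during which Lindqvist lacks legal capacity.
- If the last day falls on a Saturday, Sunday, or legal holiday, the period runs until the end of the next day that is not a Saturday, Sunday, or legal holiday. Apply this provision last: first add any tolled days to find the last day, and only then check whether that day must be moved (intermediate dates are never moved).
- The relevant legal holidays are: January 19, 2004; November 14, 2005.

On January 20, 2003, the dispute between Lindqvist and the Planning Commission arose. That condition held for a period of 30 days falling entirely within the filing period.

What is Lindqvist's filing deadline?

3 years after January 20, 2003 is January 20, 2006.
Tolling adds 30 days: January 20, 2006 + 30 days = February 19, 2006.
February 19, 2006 is Sunday. The next qualifying day is February 20, 2006.

February 20, 2006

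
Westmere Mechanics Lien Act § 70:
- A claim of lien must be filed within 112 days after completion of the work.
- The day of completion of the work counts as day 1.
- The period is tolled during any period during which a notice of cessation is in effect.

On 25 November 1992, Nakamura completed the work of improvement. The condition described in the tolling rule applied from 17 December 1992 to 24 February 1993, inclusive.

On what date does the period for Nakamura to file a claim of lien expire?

May 25, 1993

Counting 25 November 1992 as day 1, day 112 is March 16, 1993.
From December 17, 1992 through February 24, 1993 inclusive is 70 days; tolling adds 70 days: March 16, 1993 + 70 days = May 25, 1993.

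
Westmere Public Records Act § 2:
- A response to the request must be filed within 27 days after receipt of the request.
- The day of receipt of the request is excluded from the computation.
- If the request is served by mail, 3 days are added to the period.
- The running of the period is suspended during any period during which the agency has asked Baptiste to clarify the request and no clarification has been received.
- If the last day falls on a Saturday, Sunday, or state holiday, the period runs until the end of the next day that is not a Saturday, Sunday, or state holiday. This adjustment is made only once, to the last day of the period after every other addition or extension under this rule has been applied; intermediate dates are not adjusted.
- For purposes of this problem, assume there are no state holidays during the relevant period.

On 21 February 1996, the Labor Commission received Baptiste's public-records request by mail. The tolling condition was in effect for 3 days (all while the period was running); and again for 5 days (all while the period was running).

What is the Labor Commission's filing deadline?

April 1, 1996

27 days after 21 February 1996 is March 19, 1996.
Service was by mail, adding 3 days: March 19, 1996 + 3 days = March 22, 1996.
Tolling adds 3 days: March 22, 1996 + 3 days = March 25, 1996.
Tolling adds 5 days: March 25, 1996 + 5 days = March 30, 1996.
March 30, 1996 is Saturday; March 31, 1996 is Sunday. The next qualifying day is April 1, 1996.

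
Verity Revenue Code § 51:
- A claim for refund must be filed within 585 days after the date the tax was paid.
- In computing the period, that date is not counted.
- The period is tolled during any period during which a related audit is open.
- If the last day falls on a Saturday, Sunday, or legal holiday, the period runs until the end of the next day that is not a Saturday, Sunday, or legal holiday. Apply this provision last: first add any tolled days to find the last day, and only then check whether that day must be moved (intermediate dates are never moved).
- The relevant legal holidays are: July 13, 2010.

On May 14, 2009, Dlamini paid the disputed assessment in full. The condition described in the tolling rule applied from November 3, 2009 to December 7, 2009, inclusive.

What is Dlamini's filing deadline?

585 days after May 14, 2009 is December 20, 2010.
From November 3, 2009 through December 7, 2009 inclusive is 35 days; tolling adds 35 days: December 20, 2010 + 35 days = January 24, 2011.
January 24, 2011 is a Monday and not a legal holiday, so no extension applies.

January 24, 2011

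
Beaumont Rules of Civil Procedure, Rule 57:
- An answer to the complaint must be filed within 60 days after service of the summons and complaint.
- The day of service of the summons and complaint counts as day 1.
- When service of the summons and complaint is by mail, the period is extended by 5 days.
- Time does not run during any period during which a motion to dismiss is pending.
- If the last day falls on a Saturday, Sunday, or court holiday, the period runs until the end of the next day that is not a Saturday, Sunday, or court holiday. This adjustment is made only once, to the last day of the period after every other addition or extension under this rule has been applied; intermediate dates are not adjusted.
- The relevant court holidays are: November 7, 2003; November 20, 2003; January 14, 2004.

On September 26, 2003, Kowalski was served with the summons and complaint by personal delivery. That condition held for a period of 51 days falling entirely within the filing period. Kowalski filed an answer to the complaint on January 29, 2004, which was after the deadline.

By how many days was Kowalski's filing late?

Counting September 26, 2003 as day 1, day 60 is November 24, 2003.
Service was not by mail, so no mail extension applies.
Tolling adds 51 days: November 24, 2003 + 51 days = January 14, 2004.
January 14, 2004 is a listed holiday. The next qualifying day is January 15, 2004.
The deadline is January 15, 2004; from January 15, 2004 to January 29, 2004 is 14 days.

14 days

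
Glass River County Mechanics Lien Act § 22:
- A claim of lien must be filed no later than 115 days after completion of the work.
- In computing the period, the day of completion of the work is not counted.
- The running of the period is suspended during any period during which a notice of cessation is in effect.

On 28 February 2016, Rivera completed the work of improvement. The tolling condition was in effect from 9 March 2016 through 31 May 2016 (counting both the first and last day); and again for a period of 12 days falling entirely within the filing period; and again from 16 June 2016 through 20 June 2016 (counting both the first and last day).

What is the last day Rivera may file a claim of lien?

October 1, 2016

115 days after 28 February 2016 is June 22, 2016.
From March 9, 2016 through May 31, 2016 inclusive is 84 days; tolling adds 84 days: June 22, 2016 + 84 days = September 14, 2016.
Tolling adds 12 days: September 14, 2016 + 12 days = September 26, 2016.
From June 16, 2016 through June 20, 2016 inclusive is 5 days; tolling adds 5 days: September 26, 2016 + 5 days = October 1, 2016.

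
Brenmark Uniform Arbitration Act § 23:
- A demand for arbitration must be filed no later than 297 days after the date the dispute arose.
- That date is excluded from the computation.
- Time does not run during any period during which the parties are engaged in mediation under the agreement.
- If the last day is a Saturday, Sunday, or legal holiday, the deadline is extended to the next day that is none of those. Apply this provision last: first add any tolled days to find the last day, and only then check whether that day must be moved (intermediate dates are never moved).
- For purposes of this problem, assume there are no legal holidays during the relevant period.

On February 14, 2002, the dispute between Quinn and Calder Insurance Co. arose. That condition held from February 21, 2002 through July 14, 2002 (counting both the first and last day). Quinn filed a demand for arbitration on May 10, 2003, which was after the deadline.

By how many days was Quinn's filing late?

9 days

297 days after February 14, 2002 is December 8, 2002.
From February 21, 2002 through July 14, 2002 inclusive is 144 days; tolling adds 144 days: December 8, 2002 + 144 days = May 1, 2003.
May 1, 2003 is a Thursday and not a legal holiday, so no extension applies.
The deadline is May 1, 2003; from May 1, 2003 to May 10, 2003 is 9 days.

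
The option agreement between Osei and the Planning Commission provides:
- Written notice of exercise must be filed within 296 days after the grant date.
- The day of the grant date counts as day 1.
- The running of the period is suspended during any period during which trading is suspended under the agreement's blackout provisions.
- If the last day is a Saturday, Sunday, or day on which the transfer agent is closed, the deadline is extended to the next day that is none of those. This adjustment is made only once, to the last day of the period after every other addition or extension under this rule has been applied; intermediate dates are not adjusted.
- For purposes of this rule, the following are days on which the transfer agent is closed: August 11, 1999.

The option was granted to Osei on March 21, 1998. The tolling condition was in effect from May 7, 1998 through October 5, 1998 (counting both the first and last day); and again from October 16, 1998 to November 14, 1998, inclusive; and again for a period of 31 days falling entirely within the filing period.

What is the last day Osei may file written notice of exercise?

Counting March 21, 1998 as day 1, day 296 is January 10, 1999.
From May 7, 1998 through October 5, 1998 inclusive is 152 days; tolling adds 152 days: January 10, 1999 + 152 days = June 11, 1999.
From October 16, 1998 through November 14, 1998 inclusive is 30 days; tolling adds 30 days: June 11, 1999 + 30 days = July 11, 1999.
Tolling adds 31 days: July 11, 1999 + 31 days = August 11, 1999.
August 11, 1999 is a listed holiday. The next qualifying day is August 12, 1999.

August 12, 1999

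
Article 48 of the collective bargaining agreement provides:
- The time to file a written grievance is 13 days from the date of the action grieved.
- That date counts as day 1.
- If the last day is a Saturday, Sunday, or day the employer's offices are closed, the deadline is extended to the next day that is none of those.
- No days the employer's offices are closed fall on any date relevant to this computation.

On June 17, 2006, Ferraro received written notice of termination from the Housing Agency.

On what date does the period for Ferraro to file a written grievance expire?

June 29, 2006

Counting June 17, 2006 as day 1, day 13 is June 29, 2006.
June 29, 2006 is a Thursday and not a day the employer's offices are closed, so no extension applies.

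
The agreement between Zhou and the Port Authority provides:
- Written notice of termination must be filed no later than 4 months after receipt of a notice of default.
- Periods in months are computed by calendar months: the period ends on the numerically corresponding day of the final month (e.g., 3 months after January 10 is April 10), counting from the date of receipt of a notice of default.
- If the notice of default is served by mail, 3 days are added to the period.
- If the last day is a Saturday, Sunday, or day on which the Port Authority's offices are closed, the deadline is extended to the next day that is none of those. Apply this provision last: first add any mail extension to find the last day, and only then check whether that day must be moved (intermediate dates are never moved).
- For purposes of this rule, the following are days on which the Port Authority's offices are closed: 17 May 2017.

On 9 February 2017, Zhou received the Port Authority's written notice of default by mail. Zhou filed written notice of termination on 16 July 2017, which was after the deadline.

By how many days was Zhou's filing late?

4 months after 9 February 2017 is June 9, 2017.
Service was by mail, adding 3 days: June 9, 2017 + 3 days = June 12, 2017.
June 12, 2017 is a Monday and not a day on which the Port Authority's offices are closed, so no extension applies.
The deadline is June 12, 2017; from June 12, 2017 to July 16, 2017 is 34 days.

34 days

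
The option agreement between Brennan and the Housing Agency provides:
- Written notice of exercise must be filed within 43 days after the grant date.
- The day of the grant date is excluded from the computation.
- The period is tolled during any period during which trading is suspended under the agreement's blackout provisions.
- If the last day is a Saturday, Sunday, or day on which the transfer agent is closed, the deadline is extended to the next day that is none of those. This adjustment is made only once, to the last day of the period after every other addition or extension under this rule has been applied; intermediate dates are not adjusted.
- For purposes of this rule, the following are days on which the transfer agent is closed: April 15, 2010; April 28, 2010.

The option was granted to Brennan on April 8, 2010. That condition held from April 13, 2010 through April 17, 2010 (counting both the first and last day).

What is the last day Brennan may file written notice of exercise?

May 26, 2010

43 days after April 8, 2010 is May 21, 2010.
From April 13, 2010 through April 17, 2010 inclusive is 5 days; tolling adds 5 days: May 21, 2010 + 5 days = May 26, 2010.
May 26, 2010 is a Wednesday and not a day on which the transfer agent is closed, so no extension applies.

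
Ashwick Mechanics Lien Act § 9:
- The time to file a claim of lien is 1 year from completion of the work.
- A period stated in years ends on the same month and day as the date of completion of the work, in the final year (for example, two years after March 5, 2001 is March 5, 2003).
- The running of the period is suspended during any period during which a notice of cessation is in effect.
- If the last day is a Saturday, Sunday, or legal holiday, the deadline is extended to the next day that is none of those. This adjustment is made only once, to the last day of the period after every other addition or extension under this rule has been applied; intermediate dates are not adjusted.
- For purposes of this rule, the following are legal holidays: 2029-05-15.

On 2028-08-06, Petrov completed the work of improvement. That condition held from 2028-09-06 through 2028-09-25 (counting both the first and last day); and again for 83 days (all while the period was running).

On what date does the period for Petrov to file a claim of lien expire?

November 19, 2029

1 year after 2028-08-06 is August 6, 2029.
From September 6, 2028 through September 25, 2028 inclusive is 20 days; tolling adds 20 days: August 6, 2029 + 20 days = August 26, 2029.
Tolling adds 83 days: August 26, 2029 + 83 days = November 17, 2029.
November 17, 2029 is Saturday; November 18, 2029 is Sunday. The next qualifying day is November 19, 2029.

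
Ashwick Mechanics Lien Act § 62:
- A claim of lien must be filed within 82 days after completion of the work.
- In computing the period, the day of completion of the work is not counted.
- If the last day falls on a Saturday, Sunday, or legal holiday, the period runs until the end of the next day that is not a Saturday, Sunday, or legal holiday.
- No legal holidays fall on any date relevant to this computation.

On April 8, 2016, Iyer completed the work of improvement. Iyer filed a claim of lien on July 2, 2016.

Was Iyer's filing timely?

82 days after April 8, 2016 is June 29, 2016.
June 29, 2016 is a Wednesday and not a legal holiday, so no extension applies.
The deadline is June 29, 2016; the filing on July 2, 2016 is after that date.

No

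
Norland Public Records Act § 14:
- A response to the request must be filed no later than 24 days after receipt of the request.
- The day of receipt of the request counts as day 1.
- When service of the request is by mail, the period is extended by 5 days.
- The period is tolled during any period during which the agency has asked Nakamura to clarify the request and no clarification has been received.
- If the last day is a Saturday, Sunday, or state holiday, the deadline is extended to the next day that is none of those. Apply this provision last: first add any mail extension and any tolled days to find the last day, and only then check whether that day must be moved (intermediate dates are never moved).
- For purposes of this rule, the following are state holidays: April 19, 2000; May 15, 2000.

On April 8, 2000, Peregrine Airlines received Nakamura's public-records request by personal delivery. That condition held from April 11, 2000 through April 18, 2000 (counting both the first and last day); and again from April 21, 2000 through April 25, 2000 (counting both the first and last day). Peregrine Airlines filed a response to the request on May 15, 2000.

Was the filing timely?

Counting April 8, 2000 as day 1, day 24 is May 1, 2000.
Service was not by mail, so no mail extension applies.
From April 11, 2000 through April 18, 2000 inclusive is 8 days; tolling adds 8 days: May 1, 2000 + 8 days = May 9, 2000.
From April 21, 2000 through April 25, 2000 inclusive is 5 days; tolling adds 5 days: May 9, 2000 + 5 days = May 14, 2000.
May 14, 2000 is Sunday; May 15, 2000 is a listed holiday. The next qualifying day is May 16, 2000.
The deadline is May 16, 2000; the filing on May 15, 2000 is on or before that date.

Yes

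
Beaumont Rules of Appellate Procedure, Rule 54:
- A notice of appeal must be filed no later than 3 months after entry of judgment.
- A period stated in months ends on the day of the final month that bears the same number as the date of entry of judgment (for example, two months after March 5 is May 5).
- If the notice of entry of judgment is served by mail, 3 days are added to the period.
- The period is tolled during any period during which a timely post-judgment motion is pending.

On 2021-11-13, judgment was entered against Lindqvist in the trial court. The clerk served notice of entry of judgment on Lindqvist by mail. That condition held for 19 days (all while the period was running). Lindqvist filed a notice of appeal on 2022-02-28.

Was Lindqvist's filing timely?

Yes

3 months after 2021-11-13 is February 13, 2022.
Service was by mail, adding 3 days: February 13, 2022 + 3 days = February 16, 2022.
Tolling adds 19 days: February 16, 2022 + 19 days = March 7, 2022.
The deadline is March 7, 2022; the filing on February 28, 2022 is on or before that date.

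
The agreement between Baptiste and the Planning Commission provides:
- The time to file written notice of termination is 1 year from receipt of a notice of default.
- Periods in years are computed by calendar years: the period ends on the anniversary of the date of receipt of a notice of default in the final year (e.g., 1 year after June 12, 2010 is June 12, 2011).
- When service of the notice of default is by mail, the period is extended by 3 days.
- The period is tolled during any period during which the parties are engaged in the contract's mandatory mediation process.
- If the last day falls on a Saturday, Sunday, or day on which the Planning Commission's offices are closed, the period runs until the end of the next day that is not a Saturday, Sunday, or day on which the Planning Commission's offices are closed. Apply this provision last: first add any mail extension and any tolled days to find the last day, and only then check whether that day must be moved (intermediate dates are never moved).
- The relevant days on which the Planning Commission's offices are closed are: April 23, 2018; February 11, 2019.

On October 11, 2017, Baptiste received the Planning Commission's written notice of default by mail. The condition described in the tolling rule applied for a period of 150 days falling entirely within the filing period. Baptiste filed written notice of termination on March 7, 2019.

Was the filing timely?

Yes

1 year after October 11, 2017 is October 11, 2018.
Service was by mail, adding 3 days: October 11, 2018 + 3 days = October 14, 2018.
Tolling adds 150 days: October 14, 2018 + 150 days = March 13, 2019.
March 13, 2019 is a Wednesday and not a day on which the Planning Commission's offices are closed, so no extension applies.
The deadline is March 13, 2019; the filing on March 7, 2019 is on or before that date.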